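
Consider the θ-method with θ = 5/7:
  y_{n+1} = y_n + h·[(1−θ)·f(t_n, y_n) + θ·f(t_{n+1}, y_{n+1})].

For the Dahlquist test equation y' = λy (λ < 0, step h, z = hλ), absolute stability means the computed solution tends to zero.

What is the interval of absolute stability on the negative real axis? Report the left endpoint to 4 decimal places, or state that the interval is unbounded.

Set f=λy, z=hλ:
  y_{n+1} = y_n + z·[2/7·y_n + 5/7·y_{n+1}] ⇒ (1 − 5/7z)y_{n+1} = (1 + 2/7z)y_n
  Hence R(z) = (1 + 2/7z)/(1 − 5/7z).

Find x<0 with |R(x)|<1.
x=-0.61: |R|=0.5751
x=-2: |R|=0.1765
x=-10: |R|=0.2281
x=-100: |R|=0.3807
θ=5/7≥1/2 ⇒ |1+2/7x|<|1−5/7x| ∀x<0 ⇒ stable on all of ℝ⁻.

interval (−∞, 0).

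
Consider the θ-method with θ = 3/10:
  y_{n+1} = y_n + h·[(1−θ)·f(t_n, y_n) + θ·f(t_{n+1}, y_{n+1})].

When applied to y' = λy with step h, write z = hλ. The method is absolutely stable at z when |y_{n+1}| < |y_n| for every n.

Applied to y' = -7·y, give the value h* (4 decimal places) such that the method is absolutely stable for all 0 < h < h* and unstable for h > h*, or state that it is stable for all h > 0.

(-5.0000,0); λ=-7 ⇒ h* = (5)/7 = 0.7143.

With y'=λy (z=hλ):
  y_{n+1} = y_n + z·[7/10·y_n + 3/10·y_{n+1}] ⇒ (1 − 3/10z)y_{n+1} = (1 + 7/10z)y_n
  Hence R(z) = (1 + 7/10z)/(1 − 3/10z).

Find x<0 with |R(x)|<1.
x=-1.39: |R|=0.0191
R=−1: 1+7/10x = −1+3/10x ⇒ -2/5x=2 ⇒ x=2/(-2/5)=-5.0000
Confirm numerically:
  x=-3.184: |R|=0.62848 <1
  x=-2.813: |R|=0.52557 <1
  x=-2.553: |R|=0.44572 <1
  x=-2.394: |R|=0.39332 <1
  x=-5.598: |R|=1.08927 >1
  x=-5.550: |R|=1.08255 >1
  x=-5.399: |R|=1.06092 >1
Interval (-5.0000, 0).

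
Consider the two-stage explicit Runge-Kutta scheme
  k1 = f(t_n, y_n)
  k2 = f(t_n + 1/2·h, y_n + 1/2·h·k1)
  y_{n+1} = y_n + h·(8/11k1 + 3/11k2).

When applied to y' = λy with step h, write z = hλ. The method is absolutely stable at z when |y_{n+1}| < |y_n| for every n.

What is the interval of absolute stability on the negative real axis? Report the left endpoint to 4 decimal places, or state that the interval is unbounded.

Set f=λy, z=hλ:
  k1=λy_n ⇒ h·k1=z·y_n;  k2=λ(1+1/2z)y_n ⇒ h·k2=z(1+1/2z)y_n
  y_{n+1}/y_n = 1 + 8/11z + 3/11z(1+1/2z) = 1 + z + 3/22z²
  ⇒ R(z) = 1 + z + 3/22z².

Find x<0 with |R(x)|<1.
x=-0.79: |R|=0.2951
R=1: x+3/22x²=0 ⇒ x=−22/3=-7.3333; min R=1−1/(4·3/22)=-0.8333>−1
Confirm numerically:
  x=-6.847: |R|=0.54592 <1
  x=-5.470: |R|=0.38988 <1
  x=-3.512: |R|=0.83007 <1
  x=-7.893: |R|=1.60238 >1
  x=-7.640: |R|=1.31949 >1
  x=-7.387: |R|=1.05406 >1
Stable set (-7.3333, 0).

(-7.3333, 0).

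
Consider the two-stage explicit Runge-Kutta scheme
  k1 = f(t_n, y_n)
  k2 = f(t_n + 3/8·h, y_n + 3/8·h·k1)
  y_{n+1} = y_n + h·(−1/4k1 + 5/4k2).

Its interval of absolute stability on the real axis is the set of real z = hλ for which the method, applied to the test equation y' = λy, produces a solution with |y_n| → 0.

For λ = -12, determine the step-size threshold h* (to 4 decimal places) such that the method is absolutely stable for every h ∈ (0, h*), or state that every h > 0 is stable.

Set f=λy, z=hλ:
  k1=λy_n ⇒ h·k1=z·y_n;  k2=λ(1+3/8z)y_n ⇒ h·k2=z(1+3/8z)y_n
  y_{n+1}/y_n = 1 − 1/4z + 5/4z(1+3/8z) = 1 + z + 15/32z²
  Hence R(z) = 1 + z + 15/32z².

Find x<0 with |R(x)|<1.
x=-1.05: |R|=0.4668
R=1: x+15/32x²=0 ⇒ x=−32/15=-2.1333; min R=1−1/(4·15/32)=0.4667>−1
Confirm numerically:
  x=-1.885: |R|=0.78057 <1
  x=-1.684: |R|=0.64531 <1
  x=-1.562: |R|=0.58168 <1
  x=-2.314: |R|=1.19597 >1
  x=-2.157: |R|=1.02393 >1
Interval (-2.1333, 0).

(-2.1333,0); λ=-12 ⇒ h* = (32/15)/12 = 0.1778.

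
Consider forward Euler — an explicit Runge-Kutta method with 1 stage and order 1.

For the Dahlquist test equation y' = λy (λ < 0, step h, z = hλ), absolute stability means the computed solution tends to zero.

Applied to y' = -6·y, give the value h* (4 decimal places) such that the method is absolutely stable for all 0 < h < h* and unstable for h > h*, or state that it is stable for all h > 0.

Set f=λy, z=hλ:
  order 1, 1-stage ⇒ R(z)=1+z
  (e.g. R(-0.68)=0.32000, |R|=0.32000)

Boundary: |R(x)|=1, x<0.
x=-0.68: |R|=0.3200
|R(-2.34)|=1.3400 |R(-1.3)|=0.3000 |R(-0.55)|=0.4500
Bisect:
  x_lo=-2.4427 |R|=1.4427  x_hi=-0.2042 |R|=0.7958
  mid=-1.32347 |R|=0.32347 →hi
  mid=-1.88311 |R|=0.88311 →hi
  mid=-2.16292 |R|=1.16292 →lo
  mid=-2.02302 |R|=1.02302 →lo
  mid=-1.95306 |R|=0.95306 →hi
  mid=-1.98804 |R|=0.98804 →hi
  mid=-2.00553 |R|=1.00553 →lo
  mid=-1.99678 |R|=0.99678 →hi
  mid=-2.00116 |R|=1.00116 →lo
  mid=-1.99897 |R|=0.99897 →hi
  ...
  [-2.00006,-1.99993] ⇒ x*=-2.0000
So |R|<1 on (-2.0000, 0).

(-2.0000,0); λ=-6 ⇒ h* = 0.3333.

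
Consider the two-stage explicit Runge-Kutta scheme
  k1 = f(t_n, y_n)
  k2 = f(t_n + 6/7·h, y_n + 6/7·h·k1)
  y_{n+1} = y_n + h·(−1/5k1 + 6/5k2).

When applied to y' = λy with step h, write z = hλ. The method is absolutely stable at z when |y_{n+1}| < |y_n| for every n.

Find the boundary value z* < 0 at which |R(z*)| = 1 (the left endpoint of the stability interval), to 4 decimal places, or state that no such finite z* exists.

left endpoint -0.9722.

Set f=λy, z=hλ:
  k1=λy_n ⇒ h·k1=z·y_n;  k2=λ(1+6/7z)y_n ⇒ h·k2=z(1+6/7z)y_n
  y_{n+1}/y_n = 1 − 1/5z + 6/5z(1+6/7z) = 1 + z + 36/35z²
  R(z) = 1 + z + 36/35z².

Need |R(x)|<1, x<0.
x=-1.38: |R|=1.5788
R=1: x+36/35x²=0 ⇒ x=−35/36=-0.9722; min R=1−1/(4·36/35)=0.7569>−1
Confirm numerically:
  x=-0.880: |R|=0.91653 <1
  x=-0.793: |R|=0.85382 <1
  x=-0.468: |R|=0.75728 <1
  x=-1.561: |R|=1.94534 >1
  x=-1.169: |R|=1.23661 >1
Interval (-0.9722, 0).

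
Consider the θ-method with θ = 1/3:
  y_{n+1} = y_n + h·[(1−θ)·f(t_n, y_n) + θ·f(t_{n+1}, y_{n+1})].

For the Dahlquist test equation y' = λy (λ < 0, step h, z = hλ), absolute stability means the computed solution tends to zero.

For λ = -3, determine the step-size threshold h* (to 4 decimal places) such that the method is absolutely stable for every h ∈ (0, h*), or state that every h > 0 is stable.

(-6.0000,0); λ=-3 ⇒ h* = (6)/3 = 2.0000.

Set f=λy, z=hλ:
  y_{n+1} = y_n + z·[2/3·y_n + 1/3·y_{n+1}] ⇒ (1 − 1/3z)y_{n+1} = (1 + 2/3z)y_n
  ⇒ R(z) = (1 + 2/3z)/(1 − 1/3z).

Boundary: |R(x)|=1, x<0.
x=-0.5: |R|=0.5714
R=−1: 1+2/3x = −1+1/3x ⇒ -1/3x=2 ⇒ x=2/(-1/3)=-6.0000
Confirm numerically:
  x=-5.280: |R|=0.91304 <1
  x=-3.416: |R|=0.59726 <1
  x=-2.816: |R|=0.45254 <1
  x=-6.518: |R|=1.05442 >1
  x=-6.399: |R|=1.04245 >1
  x=-6.188: |R|=1.02046 >1
So |R|<1 on (-6.0000, 0).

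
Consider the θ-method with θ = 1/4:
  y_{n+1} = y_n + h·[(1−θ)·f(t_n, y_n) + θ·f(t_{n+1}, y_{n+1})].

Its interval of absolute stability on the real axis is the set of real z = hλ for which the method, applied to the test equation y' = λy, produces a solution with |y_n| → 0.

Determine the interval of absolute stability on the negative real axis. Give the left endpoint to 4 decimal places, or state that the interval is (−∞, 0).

Test eqn y'=λy, z=hλ:
  y_{n+1} = y_n + z·[3/4·y_n + 1/4·y_{n+1}] ⇒ (1 − 1/4z)y_{n+1} = (1 + 3/4z)y_n
  R(z) = (1 + 3/4z)/(1 − 1/4z).

Find x<0 with |R(x)|<1.
x=-0.94: |R|=0.2389
R=−1: 1+3/4x = −1+1/4x ⇒ -1/2x=2 ⇒ x=2/(-1/2)=-4.0000
Confirm numerically:
  x=-3.770: |R|=0.94080 <1
  x=-3.091: |R|=0.74362 <1
  x=-2.827: |R|=0.65636 <1
  x=-1.644: |R|=0.16513 <1
  x=-4.536: |R|=1.12559 >1
  x=-4.517: |R|=1.12140 >1
  x=-4.155: |R|=1.03801 >1
Interval (-4.0000, 0).

(-4.0000, 0).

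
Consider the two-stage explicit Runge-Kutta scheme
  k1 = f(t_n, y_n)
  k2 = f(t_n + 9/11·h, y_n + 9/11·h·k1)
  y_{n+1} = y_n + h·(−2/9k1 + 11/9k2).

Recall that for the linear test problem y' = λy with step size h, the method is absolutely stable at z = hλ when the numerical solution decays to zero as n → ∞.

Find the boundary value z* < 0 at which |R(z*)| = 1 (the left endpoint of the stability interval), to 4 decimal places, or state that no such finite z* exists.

left endpoint -1.0000.

With y'=λy (z=hλ):
  k1=λy_n ⇒ h·k1=z·y_n;  k2=λ(1+9/11z)y_n ⇒ h·k2=z(1+9/11z)y_n
  y_{n+1}/y_n = 1 − 2/9z + 11/9z(1+9/11z) = 1 + z + z²
  Hence R(z) = 1 + z + z².

Solve |R(x)|<1 on ℝ⁻.
x=-0.5: |R|=0.7500
R=1: x+1x²=0 ⇒ x=−1=-1.0000; min R=1−1/(4·1)=0.7500>−1
Confirm numerically:
  x=-0.932: |R|=0.93662 <1
  x=-0.827: |R|=0.85693 <1
  x=-0.723: |R|=0.79973 <1
  x=-1.107: |R|=1.11845 >1
  x=-1.036: |R|=1.03730 >1
Stable set (-1.0000, 0).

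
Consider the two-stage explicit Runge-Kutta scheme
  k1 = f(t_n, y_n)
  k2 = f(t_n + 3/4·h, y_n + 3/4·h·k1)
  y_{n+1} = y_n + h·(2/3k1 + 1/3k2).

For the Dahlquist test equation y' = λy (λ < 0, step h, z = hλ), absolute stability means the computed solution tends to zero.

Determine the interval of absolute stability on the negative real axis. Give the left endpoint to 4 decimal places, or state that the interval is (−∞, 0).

Set f=λy, z=hλ:
  k1=λy_n ⇒ h·k1=z·y_n;  k2=λ(1+3/4z)y_n ⇒ h·k2=z(1+3/4z)y_n
  y_{n+1}/y_n = 1 + 2/3z + 1/3z(1+3/4z) = 1 + z + 1/4z²
  ⇒ R(z) = 1 + z + 1/4z².

Boundary: |R(x)|=1, x<0.
x=-1.14: |R|=0.1849
R=1: x+1/4x²=0 ⇒ x=−4=-4.0000; min R=1−1/(4·1/4)=0.0000>−1
Confirm numerically:
  x=-3.681: |R|=0.70644 <1
  x=-2.645: |R|=0.10401 <1
  x=-1.689: |R|=0.02418 <1
  x=-1.606: |R|=0.03881 <1
  x=-4.346: |R|=1.37593 >1
  x=-4.115: |R|=1.11831 >1
So |R|<1 on (-4.0000, 0).

(-4.0000, 0).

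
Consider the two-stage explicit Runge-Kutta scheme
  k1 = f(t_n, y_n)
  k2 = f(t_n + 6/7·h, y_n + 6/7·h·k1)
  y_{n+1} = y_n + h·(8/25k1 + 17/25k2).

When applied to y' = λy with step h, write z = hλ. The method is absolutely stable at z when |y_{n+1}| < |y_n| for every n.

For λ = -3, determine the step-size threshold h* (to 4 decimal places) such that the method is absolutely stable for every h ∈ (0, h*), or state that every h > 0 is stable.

(-1.7157,0); λ=-3 ⇒ h* = (175/102)/3 = 0.5719.

With y'=λy (z=hλ):
  k1=λy_n ⇒ h·k1=z·y_n;  k2=λ(1+6/7z)y_n ⇒ h·k2=z(1+6/7z)y_n
  y_{n+1}/y_n = 1 + 8/25z + 17/25z(1+6/7z) = 1 + z + 102/175z²
  ⇒ R(z) = 1 + z + 102/175z².

Need |R(x)|<1, x<0.
x=-1.05: |R|=0.5926
R=1: x+102/175x²=0 ⇒ x=−175/102=-1.7157; min R=1−1/(4·102/175)=0.5711>−1
Confirm numerically:
  x=-1.630: |R|=0.91859 <1
  x=-0.941: |R|=0.57511 <1
  x=-0.768: |R|=0.57578 <1
  x=-2.066: |R|=1.42184 >1
  x=-1.993: |R|=1.32214 >1
  x=-1.801: |R|=1.08956 >1
Interval (-1.7157, 0).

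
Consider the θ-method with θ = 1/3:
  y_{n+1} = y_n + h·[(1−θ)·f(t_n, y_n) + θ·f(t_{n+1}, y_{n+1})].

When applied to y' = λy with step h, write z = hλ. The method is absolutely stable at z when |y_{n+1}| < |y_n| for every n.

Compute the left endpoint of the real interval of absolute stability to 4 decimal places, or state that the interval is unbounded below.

z* = -6.0000.

With y'=λy (z=hλ):
  y_{n+1} = y_n + z·[2/3·y_n + 1/3·y_{n+1}] ⇒ (1 − 1/3z)y_{n+1} = (1 + 2/3z)y_n
  so R(z) = (1 + 2/3z)/(1 − 1/3z).

Solve |R(x)|<1 on ℝ⁻.
x=-1.54: |R|=0.0176
R=−1: 1+2/3x = −1+1/3x ⇒ -1/3x=2 ⇒ x=2/(-1/3)=-6.0000
Confirm numerically:
  x=-4.780: |R|=0.84319 <1
  x=-2.584: |R|=0.38825 <1
  x=-2.576: |R|=0.38594 <1
  x=-2.485: |R|=0.35916 <1
  x=-6.202: |R|=1.02195 >1
  x=-6.051: |R|=1.00563 >1
So |R|<1 on (-6.0000, 0).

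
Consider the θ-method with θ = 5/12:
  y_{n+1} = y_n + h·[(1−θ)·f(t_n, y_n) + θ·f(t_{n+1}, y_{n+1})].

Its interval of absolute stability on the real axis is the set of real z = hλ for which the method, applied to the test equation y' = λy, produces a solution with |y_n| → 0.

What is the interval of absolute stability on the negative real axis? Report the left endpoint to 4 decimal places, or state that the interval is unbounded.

(-12.0000, 0).

Set f=λy, z=hλ:
  y_{n+1} = y_n + z·[7/12·y_n + 5/12·y_{n+1}] ⇒ (1 − 5/12z)y_{n+1} = (1 + 7/12z)y_n
  ⇒ R(z) = (1 + 7/12z)/(1 − 5/12z).

Find x<0 with |R(x)|<1.
x=-1.56: |R|=0.0545
R=−1: 1+7/12x = −1+5/12x ⇒ -1/6x=2 ⇒ x=2/(-1/6)=-12.0000
Confirm numerically:
  x=-10.446: |R|=0.95161 <1
  x=-10.189: |R|=0.94246 <1
  x=-10.121: |R|=0.93997 <1
  x=-9.294: |R|=0.90744 <1
  x=-12.579: |R|=1.01546 >1
  x=-12.432: |R|=1.01165 >1
  x=-12.429: |R|=1.01157 >1
So |R|<1 on (-12.0000, 0).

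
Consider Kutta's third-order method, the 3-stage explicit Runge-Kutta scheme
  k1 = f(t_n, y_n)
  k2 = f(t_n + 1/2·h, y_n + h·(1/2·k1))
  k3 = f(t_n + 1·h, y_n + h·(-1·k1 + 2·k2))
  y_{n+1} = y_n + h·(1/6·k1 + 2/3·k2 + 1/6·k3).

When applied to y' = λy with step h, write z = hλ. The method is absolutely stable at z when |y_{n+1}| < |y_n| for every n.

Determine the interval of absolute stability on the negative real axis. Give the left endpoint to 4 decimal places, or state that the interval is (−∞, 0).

On y'=λy, z=hλ:
  order 3, 3-stage ⇒ R(z)=1+z+z^2/2+z^3/6
  (e.g. R(-1.43)=0.10508, |R|=0.10508)

Boundary: |R(x)|=1, x<0.
x=-1.43: |R|=0.1051
|R(-1.65)|=0.0374 |R(-1.56)|=0.0241 |R(-0.68)|=0.4988
Bisect:
  x_lo=-3.2699 |R|=2.7509  x_hi=-0.3864 |R|=0.6786
  mid=-1.82815 |R|=0.17541 →hi
  mid=-2.54903 |R|=1.06067 →lo
  mid=-2.18859 |R|=0.54083 →hi
  mid=-2.36881 |R|=0.77852 →hi
  mid=-2.45892 |R|=0.91367 →hi
  mid=-2.50398 |R|=0.98564 →hi
  mid=-2.52650 |R|=1.02277 →lo
  mid=-2.51524 |R|=1.00411 →lo
  ...
  [-2.51278,-2.51260] ⇒ x*=-2.5127
So |R|<1 on (-2.5127, 0).

(-2.5127, 0).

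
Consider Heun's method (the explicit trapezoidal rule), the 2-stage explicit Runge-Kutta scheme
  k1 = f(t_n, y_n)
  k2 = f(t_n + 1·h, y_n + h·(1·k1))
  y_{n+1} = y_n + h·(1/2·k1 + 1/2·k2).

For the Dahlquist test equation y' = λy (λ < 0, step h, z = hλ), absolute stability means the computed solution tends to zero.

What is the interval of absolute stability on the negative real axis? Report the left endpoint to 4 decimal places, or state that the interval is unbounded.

Set f=λy, z=hλ:
  order 2, 2-stage ⇒ R(z)=1+z+z^2/2
  (e.g. R(-0.99)=0.50005, |R|=0.50005)

Find x<0 with |R(x)|<1.
x=-0.99: |R|=0.5000
|R(-2.09)|=1.0940 |R(-1.13)|=0.5085 |R(-0.73)|=0.5364
Bisect:
  x_lo=-2.3311 |R|=1.3859  x_hi=-0.2409 |R|=0.7881
  mid=-1.28599 |R|=0.54090 →hi
  mid=-1.80856 |R|=0.82688 →hi
  mid=-2.06984 |R|=1.07228 →lo
  mid=-1.93920 |R|=0.94105 →hi
  mid=-2.00452 |R|=1.00453 →lo
  mid=-1.97186 |R|=0.97225 →hi
  mid=-1.98819 |R|=0.98826 →hi
  mid=-1.99635 |R|=0.99636 →hi
  mid=-2.00044 |R|=1.00044 →lo
  ...
  [-2.00005,-1.99993] ⇒ x*=-2.0000
Interval (-2.0000, 0).

z∈(-2.0000,0).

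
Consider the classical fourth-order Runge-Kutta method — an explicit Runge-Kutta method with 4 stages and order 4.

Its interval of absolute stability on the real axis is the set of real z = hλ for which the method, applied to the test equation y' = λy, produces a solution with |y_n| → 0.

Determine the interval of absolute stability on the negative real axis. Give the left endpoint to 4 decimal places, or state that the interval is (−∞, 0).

(-2.7853, 0).

Test eqn y'=λy, z=hλ:
  order 4, 4-stage ⇒ R(z)=1+z+z^2/2+z^3/6+z^4/24
  (e.g. R(-1.69)=0.27347, |R|=0.27347)

Need |R(x)|<1, x<0.
x=-1.69: |R|=0.2735
|R(-2.81)|=1.0379 |R(-2.6)|=0.7547 |R(-2.58)|=0.7321
Bisect:
  x_lo=-3.5892 |R|=3.0605  x_hi=-0.3599 |R|=0.6978
  mid=-1.97454 |R|=0.32517 →hi
  mid=-2.78187 |R|=0.99485 →hi
  mid=-3.18553 |R|=1.79127 →lo
  mid=-2.98370 |R|=1.34273 →lo
  mid=-2.88278 |R|=1.15721 →lo
  mid=-2.83233 |R|=1.07326 →lo
  mid=-2.80710 |R|=1.03337 →lo
  mid=-2.79448 |R|=1.01394 →lo
  ...
  [-2.78542,-2.78522] ⇒ x*=-2.7853
Interval (-2.7853, 0).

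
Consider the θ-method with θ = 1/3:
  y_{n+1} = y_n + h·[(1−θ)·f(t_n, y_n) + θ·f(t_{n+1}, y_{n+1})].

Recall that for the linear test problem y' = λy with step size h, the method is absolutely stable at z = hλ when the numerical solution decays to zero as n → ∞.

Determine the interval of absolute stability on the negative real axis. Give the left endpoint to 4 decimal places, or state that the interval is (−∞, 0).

With y'=λy (z=hλ):
  y_{n+1} = y_n + z·[2/3·y_n + 1/3·y_{n+1}] ⇒ (1 − 1/3z)y_{n+1} = (1 + 2/3z)y_n
  so R(z) = (1 + 2/3z)/(1 − 1/3z).

Boundary: |R(x)|=1, x<0.
x=-0.61: |R|=0.4931
R=−1: 1+2/3x = −1+1/3x ⇒ -1/3x=2 ⇒ x=2/(-1/3)=-6.0000
Confirm numerically:
  x=-4.825: |R|=0.84984 <1
  x=-4.057: |R|=0.72467 <1
  x=-3.769: |R|=0.67041 <1
  x=-6.489: |R|=1.05153 >1
  x=-6.366: |R|=1.03908 >1
So |R|<1 on (-6.0000, 0).

z∈(-6.0000,0).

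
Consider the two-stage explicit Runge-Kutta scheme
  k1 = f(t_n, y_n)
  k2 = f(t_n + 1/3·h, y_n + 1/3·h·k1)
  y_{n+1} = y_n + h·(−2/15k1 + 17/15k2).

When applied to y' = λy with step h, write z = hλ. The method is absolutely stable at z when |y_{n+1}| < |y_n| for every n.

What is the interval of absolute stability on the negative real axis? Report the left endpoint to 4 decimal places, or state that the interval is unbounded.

z∈(-2.6471,0).

Set f=λy, z=hλ:
  k1=λy_n ⇒ h·k1=z·y_n;  k2=λ(1+1/3z)y_n ⇒ h·k2=z(1+1/3z)y_n
  y_{n+1}/y_n = 1 − 2/15z + 17/15z(1+1/3z) = 1 + z + 17/45z²
  Hence R(z) = 1 + z + 17/45z².

Boundary: |R(x)|=1, x<0.
x=-0.99: |R|=0.3803
R=1: x+17/45x²=0 ⇒ x=−45/17=-2.6471; min R=1−1/(4·17/45)=0.3382>−1
Confirm numerically:
  x=-2.537: |R|=0.89452 <1
  x=-2.050: |R|=0.53761 <1
  x=-1.502: |R|=0.35027 <1
  x=-3.093: |R|=1.52107 >1
  x=-3.033: |R|=1.44221 >1
So |R|<1 on (-2.6471, 0).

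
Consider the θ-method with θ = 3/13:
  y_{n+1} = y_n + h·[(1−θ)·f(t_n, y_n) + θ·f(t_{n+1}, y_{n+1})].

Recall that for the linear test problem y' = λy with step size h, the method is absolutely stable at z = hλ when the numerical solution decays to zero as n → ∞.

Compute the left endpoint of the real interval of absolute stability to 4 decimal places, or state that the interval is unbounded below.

left endpoint -3.7143.

Test eqn y'=λy, z=hλ:
  y_{n+1} = y_n + z·[10/13·y_n + 3/13·y_{n+1}] ⇒ (1 − 3/13z)y_{n+1} = (1 + 10/13z)y_n
  Hence R(z) = (1 + 10/13z)/(1 − 3/13z).

Need |R(x)|<1, x<0.
x=-0.69: |R|=0.4048
R=−1: 1+10/13x = −1+3/13x ⇒ -7/13x=2 ⇒ x=2/(-7/13)=-3.7143
Confirm numerically:
  x=-3.129: |R|=0.81699 <1
  x=-2.624: |R|=0.63434 <1
  x=-2.597: |R|=0.62383 <1
  x=-1.611: |R|=0.17440 <1
  x=-4.194: |R|=1.13126 >1
  x=-4.056: |R|=1.09504 >1
  x=-3.913: |R|=1.05623 >1
Interval (-3.7143, 0).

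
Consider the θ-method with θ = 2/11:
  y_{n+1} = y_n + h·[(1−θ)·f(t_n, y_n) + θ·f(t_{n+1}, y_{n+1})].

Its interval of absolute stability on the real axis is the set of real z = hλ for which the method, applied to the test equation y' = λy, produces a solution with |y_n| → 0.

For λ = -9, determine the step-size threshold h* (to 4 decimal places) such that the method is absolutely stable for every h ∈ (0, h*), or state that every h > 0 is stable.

(-3.1429,0); λ=-9 ⇒ h* = (22/7)/9 = 0.3492.

On y'=λy, z=hλ:
  y_{n+1} = y_n + z·[9/11·y_n + 2/11·y_{n+1}] ⇒ (1 − 2/11z)y_{n+1} = (1 + 9/11z)y_n
  so R(z) = (1 + 9/11z)/(1 − 2/11z).

Boundary: |R(x)|=1, x<0.
x=-0.56: |R|=0.4917
R=−1: 1+9/11x = −1+2/11x ⇒ -7/11x=2 ⇒ x=2/(-7/11)=-3.1429
Confirm numerically:
  x=-2.920: |R|=0.90736 <1
  x=-2.727: |R|=0.82308 <1
  x=-2.181: |R|=0.56171 <1
  x=-2.137: |R|=0.53902 <1
  x=-3.517: |R|=1.14523 >1
  x=-3.443: |R|=1.11747 >1
  x=-3.404: |R|=1.10265 >1
So |R|<1 on (-3.1429, 0).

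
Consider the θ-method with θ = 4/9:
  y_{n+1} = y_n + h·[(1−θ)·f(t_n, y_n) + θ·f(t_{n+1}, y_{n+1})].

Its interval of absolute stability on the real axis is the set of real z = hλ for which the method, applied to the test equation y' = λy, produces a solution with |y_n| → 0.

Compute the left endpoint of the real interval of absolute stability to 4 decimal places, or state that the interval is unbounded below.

left endpoint -18.0000.

Test eqn y'=λy, z=hλ:
  y_{n+1} = y_n + z·[5/9·y_n + 4/9·y_{n+1}] ⇒ (1 − 4/9z)y_{n+1} = (1 + 5/9z)y_n
  Hence R(z) = (1 + 5/9z)/(1 − 4/9z).

Find x<0 with |R(x)|<1.
x=-0.92: |R|=0.3470
R=−1: 1+5/9x = −1+4/9x ⇒ -1/9x=2 ⇒ x=2/(-1/9)=-18.0000
Confirm numerically:
  x=-14.730: |R|=0.95186 <1
  x=-14.070: |R|=0.93980 <1
  x=-12.435: |R|=0.90526 <1
  x=-18.458: |R|=1.00553 >1
  x=-18.160: |R|=1.00196 >1
  x=-18.088: |R|=1.00108 >1
Stable set (-18.0000, 0).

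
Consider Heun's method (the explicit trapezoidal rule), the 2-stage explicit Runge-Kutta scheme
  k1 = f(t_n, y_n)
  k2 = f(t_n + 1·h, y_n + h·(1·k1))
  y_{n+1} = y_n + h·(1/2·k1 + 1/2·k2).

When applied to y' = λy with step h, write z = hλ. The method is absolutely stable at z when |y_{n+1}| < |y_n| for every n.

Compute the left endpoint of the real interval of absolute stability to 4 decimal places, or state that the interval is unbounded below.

left endpoint -2.0000.

Test eqn y'=λy, z=hλ:
  order 2, 2-stage ⇒ R(z)=1+z+z^2/2
  (e.g. R(-0.8)=0.52000, |R|=0.52000)

Find x<0 with |R(x)|<1.
x=-0.8: |R|=0.5200
|R(-2.28)|=1.3192 |R(-2.04)|=1.0408 |R(-0.81)|=0.5181
Bisect:
  x_lo=-2.6745 |R|=1.9019  x_hi=-0.2915 |R|=0.7510
  mid=-1.48300 |R|=0.61664 →hi
  mid=-2.07873 |R|=1.08183 →lo
  mid=-1.78087 |R|=0.80488 →hi
  mid=-1.92980 |R|=0.93226 →hi
  mid=-2.00427 |R|=1.00428 →lo
  mid=-1.96703 |R|=0.96758 →hi
  mid=-1.98565 |R|=0.98575 →hi
  ...
  [-2.00005,-1.99990] ⇒ x*=-2.0000
So |R|<1 on (-2.0000, 0).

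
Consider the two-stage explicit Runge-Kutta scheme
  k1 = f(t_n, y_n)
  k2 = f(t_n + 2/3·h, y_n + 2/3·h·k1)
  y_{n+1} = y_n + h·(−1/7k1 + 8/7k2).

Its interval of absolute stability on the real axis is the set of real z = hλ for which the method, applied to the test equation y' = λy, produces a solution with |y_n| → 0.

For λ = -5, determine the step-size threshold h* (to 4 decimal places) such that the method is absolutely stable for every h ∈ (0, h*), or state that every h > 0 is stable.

On y'=λy, z=hλ:
  k1=λy_n ⇒ h·k1=z·y_n;  k2=λ(1+2/3z)y_n ⇒ h·k2=z(1+2/3z)y_n
  y_{n+1}/y_n = 1 − 1/7z + 8/7z(1+2/3z) = 1 + z + 16/21z²
  Hence R(z) = 1 + z + 16/21z².

Need |R(x)|<1, x<0.
x=-0.64: |R|=0.6721
R=1: x+16/21x²=0 ⇒ x=−21/16=-1.3125; min R=1−1/(4·16/21)=0.6719>−1
Confirm numerically:
  x=-0.962: |R|=0.74310 <1
  x=-0.831: |R|=0.69514 <1
  x=-0.595: |R|=0.67473 <1
  x=-0.527: |R|=0.68460 <1
  x=-1.607: |R|=1.36058 >1
  x=-1.441: |R|=1.14108 >1
Stable set (-1.3125, 0).

(-1.3125,0); λ=-5 ⇒ h* = (21/16)/5 = 0.2625.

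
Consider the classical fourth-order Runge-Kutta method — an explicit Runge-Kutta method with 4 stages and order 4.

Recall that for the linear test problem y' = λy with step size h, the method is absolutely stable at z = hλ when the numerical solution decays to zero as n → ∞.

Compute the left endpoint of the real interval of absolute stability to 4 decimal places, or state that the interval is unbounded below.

On y'=λy, z=hλ:
  order 4, 4-stage ⇒ R(z)=1+z+z^2/2+z^3/6+z^4/24
  (e.g. R(-1.79)=0.28392, |R|=0.28392)

Boundary: |R(x)|=1, x<0.
x=-1.79: |R|=0.2839
|R(-2.23)|=0.4386 |R(-1.46)|=0.2764 |R(-0.63)|=0.5333
Bisect:
  x_lo=-3.2728 |R|=2.0206  x_hi=-0.3359 |R|=0.7147
  mid=-1.80436 |R|=0.28607 →hi
  mid=-2.53858 |R|=0.68744 →hi
  mid=-2.90569 |R|=1.19723 →lo
  mid=-2.72214 |R|=0.90888 →hi
  mid=-2.81391 |R|=1.04402 →lo
  mid=-2.76803 |R|=0.97428 →hi
  mid=-2.79097 |R|=1.00859 →lo
  mid=-2.77950 |R|=0.99130 →hi
  mid=-2.78523 |R|=0.99991 →hi
  mid=-2.78810 |R|=1.00424 →lo
  ...
  [-2.78541,-2.78523] ⇒ x*=-2.7853
Interval (-2.7853, 0).

z* = -2.7853.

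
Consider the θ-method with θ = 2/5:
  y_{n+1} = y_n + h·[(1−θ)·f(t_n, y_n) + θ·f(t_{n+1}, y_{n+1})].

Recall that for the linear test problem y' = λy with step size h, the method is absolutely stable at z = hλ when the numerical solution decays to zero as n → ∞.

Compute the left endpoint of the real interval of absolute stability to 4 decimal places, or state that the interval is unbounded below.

Set f=λy, z=hλ:
  y_{n+1} = y_n + z·[3/5·y_n + 2/5·y_{n+1}] ⇒ (1 − 2/5z)y_{n+1} = (1 + 3/5z)y_n
  so R(z) = (1 + 3/5z)/(1 − 2/5z).

Need |R(x)|<1, x<0.
x=-0.78: |R|=0.4055
R=−1: 1+3/5x = −1+2/5x ⇒ -1/5x=2 ⇒ x=2/(-1/5)=-10.0000
Confirm numerically:
  x=-7.744: |R|=0.88989 <1
  x=-7.643: |R|=0.88381 <1
  x=-6.086: |R|=0.77207 <1
  x=-10.545: |R|=1.02089 >1
  x=-10.229: |R|=1.00900 >1
  x=-10.047: |R|=1.00187 >1
Stable set (-10.0000, 0).

z* = -10.0000.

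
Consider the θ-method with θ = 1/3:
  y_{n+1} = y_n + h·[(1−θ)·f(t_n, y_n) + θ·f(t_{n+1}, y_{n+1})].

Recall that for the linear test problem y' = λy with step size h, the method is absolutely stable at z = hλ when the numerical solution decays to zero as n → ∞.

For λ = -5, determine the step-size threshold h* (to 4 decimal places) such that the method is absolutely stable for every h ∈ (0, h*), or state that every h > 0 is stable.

On y'=λy, z=hλ:
  y_{n+1} = y_n + z·[2/3·y_n + 1/3·y_{n+1}] ⇒ (1 − 1/3z)y_{n+1} = (1 + 2/3z)y_n
  so R(z) = (1 + 2/3z)/(1 − 1/3z).

Find x<0 with |R(x)|<1.
x=-0.34: |R|=0.6946
R=−1: 1+2/3x = −1+1/3x ⇒ -1/3x=2 ⇒ x=2/(-1/3)=-6.0000
Confirm numerically:
  x=-5.516: |R|=0.94317 <1
  x=-5.323: |R|=0.91866 <1
  x=-4.384: |R|=0.78115 <1
  x=-3.615: |R|=0.63946 <1
  x=-6.228: |R|=1.02471 >1
  x=-6.191: |R|=1.02078 >1
  x=-6.162: |R|=1.01768 >1
So |R|<1 on (-6.0000, 0).

(-6.0000,0); λ=-5 ⇒ h* = (6)/5 = 1.2000.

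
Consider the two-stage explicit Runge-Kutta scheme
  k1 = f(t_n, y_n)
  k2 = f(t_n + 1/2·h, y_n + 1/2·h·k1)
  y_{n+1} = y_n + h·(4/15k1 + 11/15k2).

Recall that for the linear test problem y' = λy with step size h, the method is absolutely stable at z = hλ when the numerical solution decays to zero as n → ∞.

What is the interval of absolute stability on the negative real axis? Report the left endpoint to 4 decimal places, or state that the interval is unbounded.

With y'=λy (z=hλ):
  k1=λy_n ⇒ h·k1=z·y_n;  k2=λ(1+1/2z)y_n ⇒ h·k2=z(1+1/2z)y_n
  y_{n+1}/y_n = 1 + 4/15z + 11/15z(1+1/2z) = 1 + z + 11/30z²
  ⇒ R(z) = 1 + z + 11/30z².

Find x<0 with |R(x)|<1.
x=-1.75: |R|=0.3729
R=1: x+11/30x²=0 ⇒ x=−30/11=-2.7273; min R=1−1/(4·11/30)=0.3182>−1
Confirm numerically:
  x=-2.292: |R|=0.63420 <1
  x=-1.475: |R|=0.32273 <1
  x=-1.363: |R|=0.31818 <1
  x=-3.287: |R|=1.67460 >1
  x=-3.175: |R|=1.52123 >1
  x=-2.853: |R|=1.13152 >1
So |R|<1 on (-2.7273, 0).

(-2.7273, 0).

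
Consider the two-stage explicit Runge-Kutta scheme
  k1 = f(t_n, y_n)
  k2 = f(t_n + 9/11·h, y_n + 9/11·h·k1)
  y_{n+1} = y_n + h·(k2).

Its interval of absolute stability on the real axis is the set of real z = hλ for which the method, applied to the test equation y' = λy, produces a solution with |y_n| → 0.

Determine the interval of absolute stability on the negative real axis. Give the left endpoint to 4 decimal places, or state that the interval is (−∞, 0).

(-1.2222, 0).

On y'=λy, z=hλ:
  k1=λy_n ⇒ h·k1=z·y_n;  k2=λ(1+9/11z)y_n ⇒ h·k2=z(1+9/11z)y_n
  y_{n+1}/y_n = 1 + z(1+9/11z) = 1 + z + 9/11z²
  ⇒ R(z) = 1 + z + 9/11z².

Need |R(x)|<1, x<0.
x=-1.04: |R|=0.8449
R=1: x+9/11x²=0 ⇒ x=−11/9=-1.2222; min R=1−1/(4·9/11)=0.6944>−1
Confirm numerically:
  x=-1.097: |R|=0.88761 <1
  x=-0.657: |R|=0.69617 <1
  x=-0.500: |R|=0.70455 <1
  x=-1.699: |R|=1.66276 >1
  x=-1.390: |R|=1.19081 >1
So |R|<1 on (-1.2222, 0).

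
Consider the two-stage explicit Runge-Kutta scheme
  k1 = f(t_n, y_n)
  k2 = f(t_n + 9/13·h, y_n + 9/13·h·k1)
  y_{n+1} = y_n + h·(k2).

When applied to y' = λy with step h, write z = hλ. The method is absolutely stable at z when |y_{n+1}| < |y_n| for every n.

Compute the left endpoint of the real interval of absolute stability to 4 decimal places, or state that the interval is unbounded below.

z* = -1.4444.

With y'=λy (z=hλ):
  k1=λy_n ⇒ h·k1=z·y_n;  k2=λ(1+9/13z)y_n ⇒ h·k2=z(1+9/13z)y_n
  y_{n+1}/y_n = 1 + z(1+9/13z) = 1 + z + 9/13z²
  Hence R(z) = 1 + z + 9/13z².

Find x<0 with |R(x)|<1.
x=-1.37: |R|=0.9294
R=1: x+9/13x²=0 ⇒ x=−13/9=-1.4444; min R=1−1/(4·9/13)=0.6389>−1
Confirm numerically:
  x=-1.222: |R|=0.81181 <1
  x=-0.992: |R|=0.68928 <1
  x=-0.888: |R|=0.65792 <1
  x=-0.792: |R|=0.64226 <1
  x=-1.985: |R|=1.74285 >1
  x=-1.920: |R|=1.63212 >1
So |R|<1 on (-1.4444, 0).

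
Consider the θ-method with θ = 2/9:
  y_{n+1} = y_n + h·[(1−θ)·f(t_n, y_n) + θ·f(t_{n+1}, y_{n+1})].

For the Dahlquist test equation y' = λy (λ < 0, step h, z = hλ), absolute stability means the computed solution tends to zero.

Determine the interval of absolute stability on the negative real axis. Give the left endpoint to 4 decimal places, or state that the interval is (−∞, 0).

z∈(-3.6000,0).

Set f=λy, z=hλ:
  y_{n+1} = y_n + z·[7/9·y_n + 2/9·y_{n+1}] ⇒ (1 − 2/9z)y_{n+1} = (1 + 7/9z)y_n
  R(z) = (1 + 7/9z)/(1 − 2/9z).

Need |R(x)|<1, x<0.
x=-1.34: |R|=0.0325
R=−1: 1+7/9x = −1+2/9x ⇒ -5/9x=2 ⇒ x=2/(-5/9)=-3.6000
Confirm numerically:
  x=-3.546: |R|=0.98322 <1
  x=-3.256: |R|=0.88912 <1
  x=-2.558: |R|=0.63092 <1
  x=-2.416: |R|=0.57201 <1
  x=-4.182: |R|=1.16759 >1
  x=-3.743: |R|=1.04337 >1
Stable set (-3.6000, 0).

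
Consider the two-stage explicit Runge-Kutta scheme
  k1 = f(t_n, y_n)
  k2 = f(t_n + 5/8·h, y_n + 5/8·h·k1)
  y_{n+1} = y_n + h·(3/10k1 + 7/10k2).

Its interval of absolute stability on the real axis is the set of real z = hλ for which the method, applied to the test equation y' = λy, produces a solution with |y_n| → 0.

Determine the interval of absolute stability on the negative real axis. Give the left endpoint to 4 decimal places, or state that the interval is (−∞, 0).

Test eqn y'=λy, z=hλ:
  k1=λy_n ⇒ h·k1=z·y_n;  k2=λ(1+5/8z)y_n ⇒ h·k2=z(1+5/8z)y_n
  y_{n+1}/y_n = 1 + 3/10z + 7/10z(1+5/8z) = 1 + z + 7/16z²
  R(z) = 1 + z + 7/16z².

Need |R(x)|<1, x<0.
x=-1.48: |R|=0.4783
R=1: x+7/16x²=0 ⇒ x=−16/7=-2.2857; min R=1−1/(4·7/16)=0.4286>−1
Confirm numerically:
  x=-1.992: |R|=0.74403 <1
  x=-1.524: |R|=0.49213 <1
  x=-1.241: |R|=0.43279 <1
  x=-2.850: |R|=1.70359 >1
  x=-2.436: |R|=1.16017 >1
So |R|<1 on (-2.2857, 0).

(-2.2857, 0).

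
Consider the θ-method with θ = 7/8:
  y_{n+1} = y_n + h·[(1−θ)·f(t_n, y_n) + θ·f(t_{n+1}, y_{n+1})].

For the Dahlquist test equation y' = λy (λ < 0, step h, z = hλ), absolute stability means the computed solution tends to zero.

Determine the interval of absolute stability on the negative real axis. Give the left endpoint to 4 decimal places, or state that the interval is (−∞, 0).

(−∞, 0) — no finite endpoint.

Test eqn y'=λy, z=hλ:
  y_{n+1} = y_n + z·[1/8·y_n + 7/8·y_{n+1}] ⇒ (1 − 7/8z)y_{n+1} = (1 + 1/8z)y_n
  ⇒ R(z) = (1 + 1/8z)/(1 − 7/8z).

Boundary: |R(x)|=1, x<0.
x=-0.99: |R|=0.4695
x=-2: |R|=0.2727
x=-10: |R|=0.0256
x=-100: |R|=0.1299
θ=7/8≥1/2 ⇒ |1+1/8x|<|1−7/8x| ∀x<0 ⇒ unbounded interval.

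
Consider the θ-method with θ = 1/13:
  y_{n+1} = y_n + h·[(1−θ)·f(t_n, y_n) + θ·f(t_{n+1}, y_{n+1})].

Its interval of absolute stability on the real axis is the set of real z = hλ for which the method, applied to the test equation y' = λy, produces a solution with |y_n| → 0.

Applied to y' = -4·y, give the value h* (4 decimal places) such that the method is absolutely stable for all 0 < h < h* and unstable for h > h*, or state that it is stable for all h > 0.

On y'=λy, z=hλ:
  y_{n+1} = y_n + z·[12/13·y_n + 1/13·y_{n+1}] ⇒ (1 − 1/13z)y_{n+1} = (1 + 12/13z)y_n
  Hence R(z) = (1 + 12/13z)/(1 − 1/13z).

Find x<0 with |R(x)|<1.
x=-0.6: |R|=0.4265
R=−1: 1+12/13x = −1+1/13x ⇒ -11/13x=2 ⇒ x=2/(-11/13)=-2.3636
Confirm numerically:
  x=-2.265: |R|=0.92892 <1
  x=-1.876: |R|=0.63942 <1
  x=-1.516: |R|=0.35767 <1
  x=-1.246: |R|=0.13702 <1
  x=-2.926: |R|=1.38842 >1
  x=-2.502: |R|=1.09818 >1
Interval (-2.3636, 0).

(-2.3636,0); λ=-4 ⇒ h* = (26/11)/4 = 0.5909.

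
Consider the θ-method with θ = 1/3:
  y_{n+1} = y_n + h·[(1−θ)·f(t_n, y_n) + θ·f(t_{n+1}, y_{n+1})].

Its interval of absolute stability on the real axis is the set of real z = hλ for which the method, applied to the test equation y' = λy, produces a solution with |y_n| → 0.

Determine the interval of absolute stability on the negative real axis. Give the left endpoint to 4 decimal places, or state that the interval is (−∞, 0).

(-6.0000, 0).

Test eqn y'=λy, z=hλ:
  y_{n+1} = y_n + z·[2/3·y_n + 1/3·y_{n+1}] ⇒ (1 − 1/3z)y_{n+1} = (1 + 2/3z)y_n
  R(z) = (1 + 2/3z)/(1 − 1/3z).

Find x<0 with |R(x)|<1.
x=-0.88: |R|=0.3196
R=−1: 1+2/3x = −1+1/3x ⇒ -1/3x=2 ⇒ x=2/(-1/3)=-6.0000
Confirm numerically:
  x=-5.300: |R|=0.91566 <1
  x=-5.123: |R|=0.89203 <1
  x=-4.049: |R|=0.72322 <1
  x=-6.235: |R|=1.02545 >1
  x=-6.194: |R|=1.02110 >1
  x=-6.130: |R|=1.01424 >1
Interval (-6.0000, 0).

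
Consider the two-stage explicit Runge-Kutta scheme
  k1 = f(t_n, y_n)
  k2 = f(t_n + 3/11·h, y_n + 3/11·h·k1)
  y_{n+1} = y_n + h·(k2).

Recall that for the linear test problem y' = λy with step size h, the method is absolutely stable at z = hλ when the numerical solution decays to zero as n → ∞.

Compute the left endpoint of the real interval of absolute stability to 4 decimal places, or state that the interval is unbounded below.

On y'=λy, z=hλ:
  k1=λy_n ⇒ h·k1=z·y_n;  k2=λ(1+3/11z)y_n ⇒ h·k2=z(1+3/11z)y_n
  y_{n+1}/y_n = 1 + z(1+3/11z) = 1 + z + 3/11z²
  ⇒ R(z) = 1 + z + 3/11z².

Need |R(x)|<1, x<0.
x=-0.85: |R|=0.3470
R=1: x+3/11x²=0 ⇒ x=−11/3=-3.6667; min R=1−1/(4·3/11)=0.0833>−1
Confirm numerically:
  x=-3.587: |R|=0.92206 <1
  x=-3.238: |R|=0.62145 <1
  x=-2.007: |R|=0.09156 <1
  x=-4.085: |R|=1.46606 >1
  x=-3.966: |R|=1.32377 >1
  x=-3.758: |R|=1.09361 >1
Stable set (-3.6667, 0).

z* = -3.6667.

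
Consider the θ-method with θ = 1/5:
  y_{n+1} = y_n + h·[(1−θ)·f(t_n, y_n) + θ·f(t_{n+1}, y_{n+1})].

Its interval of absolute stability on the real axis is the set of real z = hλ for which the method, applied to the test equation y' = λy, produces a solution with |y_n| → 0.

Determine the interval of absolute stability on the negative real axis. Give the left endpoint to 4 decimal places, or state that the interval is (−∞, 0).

Set f=λy, z=hλ:
  y_{n+1} = y_n + z·[4/5·y_n + 1/5·y_{n+1}] ⇒ (1 − 1/5z)y_{n+1} = (1 + 4/5z)y_n
  R(z) = (1 + 4/5z)/(1 − 1/5z).

Need |R(x)|<1, x<0.
x=-0.97: |R|=0.1876
R=−1: 1+4/5x = −1+1/5x ⇒ -3/5x=2 ⇒ x=2/(-3/5)=-3.3333
Confirm numerically:
  x=-2.668: |R|=0.73970 <1
  x=-2.636: |R|=0.72603 <1
  x=-1.750: |R|=0.29630 <1
  x=-1.727: |R|=0.28363 <1
  x=-3.884: |R|=1.18595 >1
  x=-3.504: |R|=1.06021 >1
So |R|<1 on (-3.3333, 0).

z∈(-3.3333,0).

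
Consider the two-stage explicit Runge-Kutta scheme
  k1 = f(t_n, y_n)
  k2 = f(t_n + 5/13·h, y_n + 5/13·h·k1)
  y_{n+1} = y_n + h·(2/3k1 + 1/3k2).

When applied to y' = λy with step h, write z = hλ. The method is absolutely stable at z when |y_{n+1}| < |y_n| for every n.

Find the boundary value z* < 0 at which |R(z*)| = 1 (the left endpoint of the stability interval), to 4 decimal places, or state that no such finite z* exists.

With y'=λy (z=hλ):
  k1=λy_n ⇒ h·k1=z·y_n;  k2=λ(1+5/13z)y_n ⇒ h·k2=z(1+5/13z)y_n
  y_{n+1}/y_n = 1 + 2/3z + 1/3z(1+5/13z) = 1 + z + 5/39z²
  Hence R(z) = 1 + z + 5/39z².

Need |R(x)|<1, x<0.
x=-1.35: |R|=0.1163
R=1: x+5/39x²=0 ⇒ x=−39/5=-7.8000; min R=1−1/(4·5/39)=-0.9500>−1
Confirm numerically:
  x=-7.273: |R|=0.50861 <1
  x=-5.939: |R|=0.41698 <1
  x=-4.714: |R|=0.86505 <1
  x=-8.157: |R|=1.37334 >1
  x=-7.879: |R|=1.07980 >1
So |R|<1 on (-7.8000, 0).

z* = -7.8000.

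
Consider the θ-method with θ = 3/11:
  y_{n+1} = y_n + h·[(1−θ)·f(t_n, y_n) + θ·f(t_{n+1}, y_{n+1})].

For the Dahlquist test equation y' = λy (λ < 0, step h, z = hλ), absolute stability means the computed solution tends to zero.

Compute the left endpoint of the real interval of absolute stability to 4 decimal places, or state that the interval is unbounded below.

left endpoint -4.4000.

On y'=λy, z=hλ:
  y_{n+1} = y_n + z·[8/11·y_n + 3/11·y_{n+1}] ⇒ (1 − 3/11z)y_{n+1} = (1 + 8/11z)y_n
  ⇒ R(z) = (1 + 8/11z)/(1 − 3/11z).

Find x<0 with |R(x)|<1.
x=-1.79: |R|=0.2028
R=−1: 1+8/11x = −1+3/11x ⇒ -5/11x=2 ⇒ x=2/(-5/11)=-4.4000
Confirm numerically:
  x=-3.159: |R|=0.69698 <1
  x=-2.572: |R|=0.51165 <1
  x=-2.086: |R|=0.32959 <1
  x=-4.658: |R|=1.05165 >1
  x=-4.434: |R|=1.00700 >1
So |R|<1 on (-4.4000, 0).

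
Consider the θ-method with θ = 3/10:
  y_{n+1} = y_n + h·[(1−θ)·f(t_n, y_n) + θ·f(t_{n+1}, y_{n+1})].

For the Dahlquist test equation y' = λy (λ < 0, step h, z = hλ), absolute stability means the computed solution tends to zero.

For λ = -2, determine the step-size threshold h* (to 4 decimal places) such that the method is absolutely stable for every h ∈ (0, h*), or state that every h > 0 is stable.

On y'=λy, z=hλ:
  y_{n+1} = y_n + z·[7/10·y_n + 3/10·y_{n+1}] ⇒ (1 − 3/10z)y_{n+1} = (1 + 7/10z)y_n
  so R(z) = (1 + 7/10z)/(1 − 3/10z).

Need |R(x)|<1, x<0.
x=-1.08: |R|=0.1843
R=−1: 1+7/10x = −1+3/10x ⇒ -2/5x=2 ⇒ x=2/(-2/5)=-5.0000
Confirm numerically:
  x=-3.477: |R|=0.70183 <1
  x=-3.319: |R|=0.66308 <1
  x=-2.296: |R|=0.35955 <1
  x=-5.557: |R|=1.08354 >1
  x=-5.312: |R|=1.04812 >1
  x=-5.235: |R|=1.03657 >1
Stable set (-5.0000, 0).

(-5.0000,0); λ=-2 ⇒ h* = (5)/2 = 2.5000.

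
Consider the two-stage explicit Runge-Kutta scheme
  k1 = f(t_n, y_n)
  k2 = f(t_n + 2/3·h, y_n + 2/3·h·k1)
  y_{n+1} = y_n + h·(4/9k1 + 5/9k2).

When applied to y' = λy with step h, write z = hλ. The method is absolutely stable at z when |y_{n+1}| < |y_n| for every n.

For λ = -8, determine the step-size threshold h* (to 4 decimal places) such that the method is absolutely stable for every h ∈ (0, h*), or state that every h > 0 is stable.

Test eqn y'=λy, z=hλ:
  k1=λy_n ⇒ h·k1=z·y_n;  k2=λ(1+2/3z)y_n ⇒ h·k2=z(1+2/3z)y_n
  y_{n+1}/y_n = 1 + 4/9z + 5/9z(1+2/3z) = 1 + z + 10/27z²
  Hence R(z) = 1 + z + 10/27z².

Solve |R(x)|<1 on ℝ⁻.
x=-1.1: |R|=0.3481
R=1: x+10/27x²=0 ⇒ x=−27/10=-2.7000; min R=1−1/(4·10/27)=0.3250>−1
Confirm numerically:
  x=-2.130: |R|=0.55033 <1
  x=-1.886: |R|=0.43141 <1
  x=-1.512: |R|=0.33472 <1
  x=-1.183: |R|=0.33533 <1
  x=-2.906: |R|=1.22172 >1
  x=-2.748: |R|=1.04885 >1
Interval (-2.7000, 0).

(-2.7000,0); λ=-8 ⇒ h* = (27/10)/8 = 0.3375.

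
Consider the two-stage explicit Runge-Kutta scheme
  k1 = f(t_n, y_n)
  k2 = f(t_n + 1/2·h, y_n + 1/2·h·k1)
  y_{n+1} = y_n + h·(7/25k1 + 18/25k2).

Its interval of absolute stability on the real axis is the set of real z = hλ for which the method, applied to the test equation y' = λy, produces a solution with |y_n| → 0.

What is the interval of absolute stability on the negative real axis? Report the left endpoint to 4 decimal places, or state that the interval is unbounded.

z∈(-2.7778,0).

On y'=λy, z=hλ:
  k1=λy_n ⇒ h·k1=z·y_n;  k2=λ(1+1/2z)y_n ⇒ h·k2=z(1+1/2z)y_n
  y_{n+1}/y_n = 1 + 7/25z + 18/25z(1+1/2z) = 1 + z + 9/25z²
  so R(z) = 1 + z + 9/25z².

Boundary: |R(x)|=1, x<0.
x=-1.68: |R|=0.3361
R=1: x+9/25x²=0 ⇒ x=−25/9=-2.7778; min R=1−1/(4·9/25)=0.3056>−1
Confirm numerically:
  x=-2.347: |R|=0.63603 <1
  x=-1.775: |R|=0.35922 <1
  x=-1.713: |R|=0.34337 <1
  x=-1.578: |R|=0.31843 <1
  x=-3.211: |R|=1.50079 >1
  x=-3.140: |R|=1.40946 >1
  x=-3.131: |R|=1.39814 >1
Stable set (-2.7778, 0).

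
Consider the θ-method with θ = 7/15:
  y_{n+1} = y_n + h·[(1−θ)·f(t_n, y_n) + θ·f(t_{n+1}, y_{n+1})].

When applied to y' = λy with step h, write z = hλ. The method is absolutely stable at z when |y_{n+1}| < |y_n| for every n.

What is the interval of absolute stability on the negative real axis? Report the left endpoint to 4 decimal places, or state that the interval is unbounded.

z∈(-30.0000,0).

Set f=λy, z=hλ:
  y_{n+1} = y_n + z·[8/15·y_n + 7/15·y_{n+1}] ⇒ (1 − 7/15z)y_{n+1} = (1 + 8/15z)y_n
  so R(z) = (1 + 8/15z)/(1 − 7/15z).

Find x<0 with |R(x)|<1.
x=-1.54: |R|=0.1040
R=−1: 1+8/15x = −1+7/15x ⇒ -1/15x=2 ⇒ x=2/(-1/15)=-30.0000
Confirm numerically:
  x=-26.280: |R|=0.98130 <1
  x=-18.559: |R|=0.92105 <1
  x=-12.596: |R|=0.83131 <1
  x=-30.298: |R|=1.00131 >1
  x=-30.247: |R|=1.00109 >1
Stable set (-30.0000, 0).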